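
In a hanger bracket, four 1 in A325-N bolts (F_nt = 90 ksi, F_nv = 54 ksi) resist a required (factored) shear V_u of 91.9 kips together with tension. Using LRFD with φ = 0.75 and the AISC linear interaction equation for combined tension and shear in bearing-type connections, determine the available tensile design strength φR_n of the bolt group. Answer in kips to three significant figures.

123 kips

A_b = π·1²/4 = 0.7854 in²; f_rv = 91.9 / (4 × 0.7854) = 29.25 ksi.
F'_nt = 1.3 F_nt − (F_nt / φF_nv) f_rv = 1.3·90 − (90/(0.75·54))·29.25 = 51.99 ksi, capped at F_nt → F'_nt = 51.99 ksi.
R_n = F'_nt · A_b · n = 51.99 × 0.7854 × 4 = 163.3 kips.
Design strength φR_n = 0.75 × 163.3 = 123 kips.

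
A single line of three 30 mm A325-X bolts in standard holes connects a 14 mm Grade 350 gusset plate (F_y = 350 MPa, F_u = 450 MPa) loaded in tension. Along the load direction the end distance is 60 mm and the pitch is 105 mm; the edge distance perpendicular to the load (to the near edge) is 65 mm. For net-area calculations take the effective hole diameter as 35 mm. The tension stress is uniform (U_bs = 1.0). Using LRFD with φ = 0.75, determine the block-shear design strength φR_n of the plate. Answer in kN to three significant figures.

742 kN

Shear plane L_v = 60 + 2·105 = 270 mm; A_gv = 270 × 14 = 3780 mm².
A_nv = (270 − 2.5·35) × 14 = 2555 mm².
A_nt = (65 − 0.5·35) × 14 = 665 mm².
0.6 F_u A_nv = 689.9 kN; 0.6 F_y A_gv = 793.8 kN → shear rupture governs the shear term.
R_n = 689.9 + 1.0 × 450 × 665 / 1000 = 989.1 kN.
Design strength φR_n = 0.75 × 989.1 = 742 kN.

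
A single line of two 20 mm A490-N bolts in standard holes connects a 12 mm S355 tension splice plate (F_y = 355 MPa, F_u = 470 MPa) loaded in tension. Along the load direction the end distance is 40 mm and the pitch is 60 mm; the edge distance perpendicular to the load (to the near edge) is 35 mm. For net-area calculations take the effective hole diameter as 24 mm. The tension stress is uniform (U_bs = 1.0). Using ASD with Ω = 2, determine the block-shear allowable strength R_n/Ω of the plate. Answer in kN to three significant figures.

Shear plane L_v = 40 + 1·60 = 100 mm; A_gv = 100 × 12 = 1200 mm².
A_nv = (100 − 1.5·24) × 12 = 768 mm².
A_nt = (35 − 0.5·24) × 12 = 276 mm².
0.6 F_u A_nv = 216.6 kN; 0.6 F_y A_gv = 255.6 kN → shear rupture governs the shear term.
R_n = 216.6 + 1.0 × 470 × 276 / 1000 = 346.3 kN.
Allowable strength R_n/Ω = 346.3 / 2 = 173 kN.

173 kN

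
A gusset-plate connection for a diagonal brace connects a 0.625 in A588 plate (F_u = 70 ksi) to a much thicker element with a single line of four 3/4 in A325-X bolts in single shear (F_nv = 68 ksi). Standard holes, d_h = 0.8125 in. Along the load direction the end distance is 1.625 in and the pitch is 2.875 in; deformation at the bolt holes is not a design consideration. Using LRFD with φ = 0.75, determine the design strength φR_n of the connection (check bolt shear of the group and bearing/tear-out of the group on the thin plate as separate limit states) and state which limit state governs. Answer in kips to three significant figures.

Bolt shear: A_b = π·0.75²/4 = 0.4418 in²; R_n = 68 × 0.4418 × 4 × 1 = 120.2 kips → 0.75 × 120.2 = 90.1 kips.
Bearing (1.5 l_c t F_u ≤ 3.0 d t F_u): upper limit = 3.0·0.75·0.625·70 = 98.44 kips.
  Edge l_c = 1.625 − 0.8125/2 = 1.219 → r_n = 79.98 kips; interior l_c = 2.875 − 0.8125 = 2.062 → r_n = 98.44 kips.
  R_n,bearing = 1·79.98 + 3·98.44 = 375.3 kips → 0.75 × 375.3 = 281 kips.
Bolt shear governs: 90.1 kips.

90.1 kips (bolt shear governs)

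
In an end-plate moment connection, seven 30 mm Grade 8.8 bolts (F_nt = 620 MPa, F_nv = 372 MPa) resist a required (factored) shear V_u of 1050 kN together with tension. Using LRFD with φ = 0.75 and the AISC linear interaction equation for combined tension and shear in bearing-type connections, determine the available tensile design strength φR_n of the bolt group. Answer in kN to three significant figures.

A_b = π·30²/4 = 706.9 mm²; f_rv = 1050 × 1000 / (7 × 706.9) = 212.2 MPa.
F'_nt = 1.3 F_nt − (F_nt / φF_nv) f_rv = 1.3·620 − (620/(0.75·372))·212.2 = 334.4 MPa, capped at F_nt → F'_nt = 334.4 MPa.
R_n = F'_nt · A_b · n = 334.4 × 706.9 × 7 / 1000 = 1655 kN.
Design strength φR_n = 0.75 × 1655 = 1240 kN.

1240 kN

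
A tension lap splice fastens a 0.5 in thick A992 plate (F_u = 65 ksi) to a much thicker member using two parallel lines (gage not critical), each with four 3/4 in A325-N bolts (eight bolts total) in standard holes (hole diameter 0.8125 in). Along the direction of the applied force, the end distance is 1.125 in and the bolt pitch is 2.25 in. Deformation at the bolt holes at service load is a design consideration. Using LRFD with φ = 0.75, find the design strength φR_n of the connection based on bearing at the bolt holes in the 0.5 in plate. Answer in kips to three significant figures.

Per bolt r_n = 1.2 l_c t F_u ≤ 2.4 d t F_u; upper limit = 2.4 × 0.75 × 0.5 × 65 = 58.5 kips.
Edge bolt: l_c = 1.125 − 0.8125/2 = 0.7188 in → 1.2 × 0.7188 × 0.5 × 65 = 28.03 → r_n = 28.03 kips.
Interior bolts: l_c = 2.25 − 0.8125 = 1.438 in → 1.2 × 1.438 × 0.5 × 65 = 56.06 → r_n = 56.06 kips.
R_n = 2 × 28.03 + 6 × 56.06 = 392.4 kips.
Design strength φR_n = 0.75 × 392.4 = 294 kips.

294 kips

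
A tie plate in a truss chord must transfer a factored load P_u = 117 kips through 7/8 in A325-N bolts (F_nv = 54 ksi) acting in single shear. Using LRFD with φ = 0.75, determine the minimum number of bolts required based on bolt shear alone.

5 bolts

A_b = π·0.875²/4 = 0.6013 in².
Per-bolt design strength φR_n = 0.75 × 54 × 0.6013 × 1 = 24.35 kips.
n ≥ 117 / 24.35 = 4.804 → use 5 bolts.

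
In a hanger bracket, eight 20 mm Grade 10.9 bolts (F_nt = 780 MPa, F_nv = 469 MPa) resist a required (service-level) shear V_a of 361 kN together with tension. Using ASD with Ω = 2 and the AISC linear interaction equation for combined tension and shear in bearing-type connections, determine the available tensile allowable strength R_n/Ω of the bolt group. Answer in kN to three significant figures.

A_b = π·20²/4 = 314.2 mm²; f_rv = 361 × 1000 / (8 × 314.2) = 143.6 MPa.
F'_nt = 1.3 F_nt − (Ω F_nt / F_nv) f_rv = 1.3·780 − (2·780/469)·143.6 = 536.2 MPa, capped at F_nt → F'_nt = 536.2 MPa.
R_n = F'_nt · A_b · n = 536.2 × 314.2 × 8 / 1000 = 1348 kN.
Allowable strength R_n/Ω = 1348 / 2 = 674 kN.

674 kN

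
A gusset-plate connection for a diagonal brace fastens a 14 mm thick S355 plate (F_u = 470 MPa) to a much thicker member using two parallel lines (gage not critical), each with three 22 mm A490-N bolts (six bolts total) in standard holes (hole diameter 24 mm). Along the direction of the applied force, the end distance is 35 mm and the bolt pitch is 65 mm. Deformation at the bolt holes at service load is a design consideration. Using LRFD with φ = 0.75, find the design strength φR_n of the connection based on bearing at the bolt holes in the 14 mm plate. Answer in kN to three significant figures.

Per bolt r_n = 1.2 l_c t F_u ≤ 2.4 d t F_u; upper limit = 2.4 × 22 × 14 × 470 / 1000 = 347.4 kN.
Edge bolt: l_c = 35 − 24/2 = 23 mm → 1.2 × 23 × 14 × 470 / 1000 = 181.6 → r_n = 181.6 kN.
Interior bolts: l_c = 65 − 24 = 41 mm → 1.2 × 41 × 14 × 470 / 1000 = 323.7 → r_n = 323.7 kN.
R_n = 2 × 181.6 + 4 × 323.7 = 1658 kN.
Design strength φR_n = 0.75 × 1658 = 1240 kN.

1240 kN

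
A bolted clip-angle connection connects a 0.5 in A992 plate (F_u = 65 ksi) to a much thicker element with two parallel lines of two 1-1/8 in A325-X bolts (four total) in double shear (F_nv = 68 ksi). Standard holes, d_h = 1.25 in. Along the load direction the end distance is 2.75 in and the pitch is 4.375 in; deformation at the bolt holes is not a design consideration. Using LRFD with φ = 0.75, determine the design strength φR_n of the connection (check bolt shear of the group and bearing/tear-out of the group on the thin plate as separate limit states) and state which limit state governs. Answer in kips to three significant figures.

Bolt shear: A_b = π·1.125²/4 = 0.994 in²; R_n = 68 × 0.994 × 4 × 2 = 540.7 kips → 0.75 × 540.7 = 406 kips.
Bearing (1.5 l_c t F_u ≤ 3.0 d t F_u): upper limit = 3.0·1.125·0.5·65 = 109.7 kips.
  Edge l_c = 2.75 − 1.25/2 = 2.125 → r_n = 103.6 kips; interior l_c = 4.375 − 1.25 = 3.125 → r_n = 109.7 kips.
  R_n,bearing = 2·103.6 + 2·109.7 = 426.6 kips → 0.75 × 426.6 = 320 kips.
Bearing governs: 320 kips.

320 kips (bearing governs)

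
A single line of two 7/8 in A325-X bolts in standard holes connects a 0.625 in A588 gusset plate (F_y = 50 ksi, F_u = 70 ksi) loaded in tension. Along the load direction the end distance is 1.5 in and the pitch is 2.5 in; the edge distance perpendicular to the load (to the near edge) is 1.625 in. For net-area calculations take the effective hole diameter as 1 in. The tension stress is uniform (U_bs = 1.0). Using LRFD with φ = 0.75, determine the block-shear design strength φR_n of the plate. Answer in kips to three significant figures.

Shear plane L_v = 1.5 + 1·2.5 = 4 in; A_gv = 4 × 0.625 = 2.5 in².
A_nv = (4 − 1.5·1) × 0.625 = 1.562 in².
A_nt = (1.625 − 0.5·1) × 0.625 = 0.7031 in².
0.6 F_u A_nv = 65.62 kips; 0.6 F_y A_gv = 75 kips → shear rupture governs the shear term.
R_n = 65.62 + 1.0 × 70 × 0.7031 = 114.8 kips.
Design strength φR_n = 0.75 × 114.8 = 86.1 kips.

86.1 kips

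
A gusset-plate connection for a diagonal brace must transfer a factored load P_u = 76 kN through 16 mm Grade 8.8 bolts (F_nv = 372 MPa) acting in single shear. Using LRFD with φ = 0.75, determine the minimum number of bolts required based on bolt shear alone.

A_b = π·16²/4 = 201.1 mm².
Per-bolt design strength φR_n = 0.75 × 372 × 201.1 × 1 / 1000 = 56.1 kN.
n ≥ 76 / 56.1 = 1.355 → use 2 bolts.

2 bolts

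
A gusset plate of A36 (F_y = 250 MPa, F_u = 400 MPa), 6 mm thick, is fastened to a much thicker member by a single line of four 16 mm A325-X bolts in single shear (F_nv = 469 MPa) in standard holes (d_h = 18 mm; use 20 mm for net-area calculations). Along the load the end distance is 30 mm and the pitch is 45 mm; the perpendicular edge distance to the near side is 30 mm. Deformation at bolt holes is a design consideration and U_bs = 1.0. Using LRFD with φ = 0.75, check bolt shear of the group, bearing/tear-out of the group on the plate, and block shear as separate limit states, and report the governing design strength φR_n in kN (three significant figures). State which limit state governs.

139 kN (block shear governs)

Bolt shear: A_b = π·16²/4 = 201.1 mm²; R_n = 469 × 201.1 × 4 × 1 / 1000 = 377.2 kN → 0.75 × 377.2 = 283 kN.
Bearing: edge l_c = 21, r_n = 60.48 kN; interior l_c = 27, r_n = 77.76 kN; R_n = 60.48 + 3·77.76 = 293.8 kN → 220 kN.
Block shear: A_gv = 990, A_nv = 570, A_nt = 120 mm²; R_n = min(0.6F_uA_nv, 0.6F_yA_gv) + U_bs·F_u·A_nt = 184.8 kN → 139 kN.
Block shear governs: 139 kN.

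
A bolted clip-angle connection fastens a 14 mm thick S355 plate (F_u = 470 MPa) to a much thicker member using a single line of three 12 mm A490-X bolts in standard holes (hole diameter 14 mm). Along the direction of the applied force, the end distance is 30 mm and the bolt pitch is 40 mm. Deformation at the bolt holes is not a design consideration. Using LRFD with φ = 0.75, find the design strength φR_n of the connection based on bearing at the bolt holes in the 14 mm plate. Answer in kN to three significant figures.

Per bolt r_n = 1.5 l_c t F_u ≤ 3.0 d t F_u; upper limit = 3.0 × 12 × 14 × 470 / 1000 = 236.9 kN.
Edge bolt: l_c = 30 − 14/2 = 23 mm → 1.5 × 23 × 14 × 470 / 1000 = 227 → r_n = 227 kN.
Interior bolts: l_c = 40 − 14 = 26 mm → 1.5 × 26 × 14 × 470 / 1000 = 256.6 → r_n = 236.9 kN.
R_n = 1 × 227 + 2 × 236.9 = 700.8 kN.
Design strength φR_n = 0.75 × 700.8 = 526 kN.

526 kN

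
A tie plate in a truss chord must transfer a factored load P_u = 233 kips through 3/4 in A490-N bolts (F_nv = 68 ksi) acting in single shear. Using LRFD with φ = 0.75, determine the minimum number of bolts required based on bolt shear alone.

11 bolts

A_b = π·0.75²/4 = 0.4418 in².
Per-bolt design strength φR_n = 0.75 × 68 × 0.4418 × 1 = 22.53 kips.
n ≥ 233 / 22.53 = 10.34 → use 11 bolts.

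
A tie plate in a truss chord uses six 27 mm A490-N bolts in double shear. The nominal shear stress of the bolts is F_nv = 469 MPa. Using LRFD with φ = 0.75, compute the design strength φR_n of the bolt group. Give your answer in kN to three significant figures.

2420 kN

A_b = π × 27² / 4 = 572.6 mm².
R_n = F_nv · A_b · n · n_s = 469 × 572.6 × 6 × 2 / 1000 = 3222 kN.
Design strength φR_n = 0.75 × 3222 = 2420 kN.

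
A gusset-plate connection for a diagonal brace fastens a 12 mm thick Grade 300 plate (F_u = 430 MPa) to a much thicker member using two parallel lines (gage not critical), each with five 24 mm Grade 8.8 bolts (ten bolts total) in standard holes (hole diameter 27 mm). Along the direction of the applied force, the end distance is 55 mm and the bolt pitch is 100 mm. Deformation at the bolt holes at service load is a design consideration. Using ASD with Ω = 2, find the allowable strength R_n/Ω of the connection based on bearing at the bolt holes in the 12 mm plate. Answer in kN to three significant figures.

1450 kN

Per bolt r_n = 1.2 l_c t F_u ≤ 2.4 d t F_u; upper limit = 2.4 × 24 × 12 × 430 / 1000 = 297.2 kN.
Edge bolt: l_c = 55 − 27/2 = 41.5 mm → 1.2 × 41.5 × 12 × 430 / 1000 = 257 → r_n = 257 kN.
Interior bolts: l_c = 100 − 27 = 73 mm → 1.2 × 73 × 12 × 430 / 1000 = 452 → r_n = 297.2 kN.
R_n = 2 × 257 + 8 × 297.2 = 2892 kN.
Allowable strength R_n/Ω = 2892 / 2 = 1450 kN.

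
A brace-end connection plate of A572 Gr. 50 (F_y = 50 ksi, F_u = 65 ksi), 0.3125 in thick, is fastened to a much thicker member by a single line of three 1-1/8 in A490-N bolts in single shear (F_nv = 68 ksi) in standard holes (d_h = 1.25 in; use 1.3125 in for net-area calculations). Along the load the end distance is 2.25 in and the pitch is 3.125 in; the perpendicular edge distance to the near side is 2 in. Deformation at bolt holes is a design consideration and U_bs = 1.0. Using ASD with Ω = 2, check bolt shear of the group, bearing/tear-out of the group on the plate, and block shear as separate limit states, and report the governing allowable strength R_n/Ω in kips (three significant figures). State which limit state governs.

45.4 kips (block shear governs)

Bolt shear: A_b = π·1.125²/4 = 0.994 in²; R_n = 68 × 0.994 × 3 × 1 = 202.8 kips → 202.8 / 2 = 101 kips.
Bearing: edge l_c = 1.625, r_n = 39.61 kips; interior l_c = 1.875, r_n = 45.7 kips; R_n = 39.61 + 2·45.7 = 131 kips → 65.5 kips.
Block shear: A_gv = 2.656, A_nv = 1.631, A_nt = 0.4199 in²; R_n = min(0.6F_uA_nv, 0.6F_yA_gv) + U_bs·F_u·A_nt = 90.9 kips → 45.4 kips.
Block shear governs: 45.4 kips.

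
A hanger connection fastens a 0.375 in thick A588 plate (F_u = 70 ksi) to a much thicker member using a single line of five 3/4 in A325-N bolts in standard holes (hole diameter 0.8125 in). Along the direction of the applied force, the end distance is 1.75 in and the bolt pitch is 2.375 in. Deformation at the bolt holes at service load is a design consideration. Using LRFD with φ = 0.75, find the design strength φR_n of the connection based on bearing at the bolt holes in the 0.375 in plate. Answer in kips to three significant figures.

Per bolt r_n = 1.2 l_c t F_u ≤ 2.4 d t F_u; upper limit = 2.4 × 0.75 × 0.375 × 70 = 47.25 kips.
Edge bolt: l_c = 1.75 − 0.8125/2 = 1.344 in → 1.2 × 1.344 × 0.375 × 70 = 42.33 → r_n = 42.33 kips.
Interior bolts: l_c = 2.375 − 0.8125 = 1.562 in → 1.2 × 1.562 × 0.375 × 70 = 49.22 → r_n = 47.25 kips.
R_n = 1 × 42.33 + 4 × 47.25 = 231.3 kips.
Design strength φR_n = 0.75 × 231.3 = 173 kips.

173 kips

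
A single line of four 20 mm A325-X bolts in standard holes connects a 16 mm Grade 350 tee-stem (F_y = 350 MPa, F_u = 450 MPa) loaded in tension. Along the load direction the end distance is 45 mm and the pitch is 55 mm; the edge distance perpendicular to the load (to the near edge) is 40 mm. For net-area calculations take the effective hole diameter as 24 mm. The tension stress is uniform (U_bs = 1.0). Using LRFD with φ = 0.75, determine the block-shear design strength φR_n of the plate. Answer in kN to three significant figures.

559 kN

Shear plane L_v = 45 + 3·55 = 210 mm; A_gv = 210 × 16 = 3360 mm².
A_nv = (210 − 3.5·24) × 16 = 2016 mm².
A_nt = (40 − 0.5·24) × 16 = 448 mm².
0.6 F_u A_nv = 544.3 kN; 0.6 F_y A_gv = 705.6 kN → shear rupture governs the shear term.
R_n = 544.3 + 1.0 × 450 × 448 / 1000 = 745.9 kN.
Design strength φR_n = 0.75 × 745.9 = 559 kN.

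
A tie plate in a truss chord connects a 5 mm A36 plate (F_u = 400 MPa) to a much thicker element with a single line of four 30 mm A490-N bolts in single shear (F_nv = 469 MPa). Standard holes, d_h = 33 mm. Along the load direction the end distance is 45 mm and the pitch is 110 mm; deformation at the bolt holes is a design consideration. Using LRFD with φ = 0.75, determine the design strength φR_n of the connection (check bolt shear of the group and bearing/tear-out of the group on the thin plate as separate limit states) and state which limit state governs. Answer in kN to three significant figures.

Bolt shear: A_b = π·30²/4 = 706.9 mm²; R_n = 469 × 706.9 × 4 × 1 / 1000 = 1326 kN → 0.75 × 1326 = 995 kN.
Bearing (1.2 l_c t F_u ≤ 2.4 d t F_u): upper limit = 2.4·30·5·400 / 1000 = 144 kN.
  Edge l_c = 45 − 33/2 = 28.5 → r_n = 68.4 kN; interior l_c = 110 − 33 = 77 → r_n = 144 kN.
  R_n,bearing = 1·68.4 + 3·144 = 500.4 kN → 0.75 × 500.4 = 375 kN.
Bearing governs: 375 kN.

375 kN (bearing governs)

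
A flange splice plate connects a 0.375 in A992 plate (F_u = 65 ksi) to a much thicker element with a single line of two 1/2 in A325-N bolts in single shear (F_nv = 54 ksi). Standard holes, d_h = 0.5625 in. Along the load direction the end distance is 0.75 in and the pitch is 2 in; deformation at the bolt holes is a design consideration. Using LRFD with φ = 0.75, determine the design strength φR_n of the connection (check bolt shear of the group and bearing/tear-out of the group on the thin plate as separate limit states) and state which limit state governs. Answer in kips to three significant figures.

Bolt shear: A_b = π·0.5²/4 = 0.1963 in²; R_n = 54 × 0.1963 × 2 × 1 = 21.21 kips → 0.75 × 21.21 = 15.9 kips.
Bearing (1.2 l_c t F_u ≤ 2.4 d t F_u): upper limit = 2.4·0.5·0.375·65 = 29.25 kips.
  Edge l_c = 0.75 − 0.5625/2 = 0.4688 → r_n = 13.71 kips; interior l_c = 2 − 0.5625 = 1.438 → r_n = 29.25 kips.
  R_n,bearing = 1·13.71 + 1·29.25 = 42.96 kips → 0.75 × 42.96 = 32.2 kips.
Bolt shear governs: 15.9 kips.

15.9 kips (bolt shear governs)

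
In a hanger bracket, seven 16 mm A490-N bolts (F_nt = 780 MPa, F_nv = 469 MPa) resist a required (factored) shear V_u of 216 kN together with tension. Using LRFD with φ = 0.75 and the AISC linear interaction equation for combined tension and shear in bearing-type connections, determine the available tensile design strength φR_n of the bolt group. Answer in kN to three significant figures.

A_b = π·16²/4 = 201.1 mm²; f_rv = 216 × 1000 / (7 × 201.1) = 153.5 MPa.
F'_nt = 1.3 F_nt − (F_nt / φF_nv) f_rv = 1.3·780 − (780/(0.75·469))·153.5 = 673.7 MPa, capped at F_nt → F'_nt = 673.7 MPa.
R_n = F'_nt · A_b · n = 673.7 × 201.1 × 7 / 1000 = 948.2 kN.
Design strength φR_n = 0.75 × 948.2 = 711 kN.

711 kN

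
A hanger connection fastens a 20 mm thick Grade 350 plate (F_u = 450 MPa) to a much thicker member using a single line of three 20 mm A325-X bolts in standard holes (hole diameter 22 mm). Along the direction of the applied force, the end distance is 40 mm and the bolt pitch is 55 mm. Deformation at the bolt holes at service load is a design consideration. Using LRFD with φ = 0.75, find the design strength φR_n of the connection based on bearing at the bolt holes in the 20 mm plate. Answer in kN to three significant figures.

Per bolt r_n = 1.2 l_c t F_u ≤ 2.4 d t F_u; upper limit = 2.4 × 20 × 20 × 450 / 1000 = 432 kN.
Edge bolt: l_c = 40 − 22/2 = 29 mm → 1.2 × 29 × 20 × 450 / 1000 = 313.2 → r_n = 313.2 kN.
Interior bolts: l_c = 55 − 22 = 33 mm → 1.2 × 33 × 20 × 450 / 1000 = 356.4 → r_n = 356.4 kN.
R_n = 1 × 313.2 + 2 × 356.4 = 1026 kN.
Design strength φR_n = 0.75 × 1026 = 770 kN.

770 kN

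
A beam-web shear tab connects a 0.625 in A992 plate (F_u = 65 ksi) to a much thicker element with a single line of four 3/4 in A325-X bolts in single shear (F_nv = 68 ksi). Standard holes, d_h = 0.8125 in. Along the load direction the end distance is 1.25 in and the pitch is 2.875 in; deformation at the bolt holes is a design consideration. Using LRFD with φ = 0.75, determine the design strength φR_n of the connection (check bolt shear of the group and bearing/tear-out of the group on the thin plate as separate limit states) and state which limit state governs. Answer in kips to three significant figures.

90.1 kips (bolt shear governs)

Bolt shear: A_b = π·0.75²/4 = 0.4418 in²; R_n = 68 × 0.4418 × 4 × 1 = 120.2 kips → 0.75 × 120.2 = 90.1 kips.
Bearing (1.2 l_c t F_u ≤ 2.4 d t F_u): upper limit = 2.4·0.75·0.625·65 = 73.12 kips.
  Edge l_c = 1.25 − 0.8125/2 = 0.8438 → r_n = 41.13 kips; interior l_c = 2.875 − 0.8125 = 2.062 → r_n = 73.12 kips.
  R_n,bearing = 1·41.13 + 3·73.12 = 260.5 kips → 0.75 × 260.5 = 195 kips.
Bolt shear governs: 90.1 kips.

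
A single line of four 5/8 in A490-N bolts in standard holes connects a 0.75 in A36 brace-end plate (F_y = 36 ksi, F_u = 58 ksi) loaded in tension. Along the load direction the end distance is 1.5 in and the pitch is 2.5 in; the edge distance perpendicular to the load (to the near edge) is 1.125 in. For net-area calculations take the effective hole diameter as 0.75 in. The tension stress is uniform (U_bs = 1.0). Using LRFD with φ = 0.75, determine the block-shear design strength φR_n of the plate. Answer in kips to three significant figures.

Shear plane L_v = 1.5 + 3·2.5 = 9 in; A_gv = 9 × 0.75 = 6.75 in².
A_nv = (9 − 3.5·0.75) × 0.75 = 4.781 in².
A_nt = (1.125 − 0.5·0.75) × 0.75 = 0.5625 in².
0.6 F_u A_nv = 166.4 kips; 0.6 F_y A_gv = 145.8 kips → shear yielding governs the shear term.
R_n = 145.8 + 1.0 × 58 × 0.5625 = 178.4 kips.
Design strength φR_n = 0.75 × 178.4 = 134 kips.

134 kips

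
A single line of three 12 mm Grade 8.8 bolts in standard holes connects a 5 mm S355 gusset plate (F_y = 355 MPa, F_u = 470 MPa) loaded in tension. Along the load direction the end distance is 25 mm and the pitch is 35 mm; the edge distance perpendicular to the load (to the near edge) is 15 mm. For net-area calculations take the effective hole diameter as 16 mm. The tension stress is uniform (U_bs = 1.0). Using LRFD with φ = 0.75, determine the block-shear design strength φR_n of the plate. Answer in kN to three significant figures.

Shear plane L_v = 25 + 2·35 = 95 mm; A_gv = 95 × 5 = 475 mm².
A_nv = (95 − 2.5·16) × 5 = 275 mm².
A_nt = (15 − 0.5·16) × 5 = 35 mm².
0.6 F_u A_nv = 77.55 kN; 0.6 F_y A_gv = 101.2 kN → shear rupture governs the shear term.
R_n = 77.55 + 1.0 × 470 × 35 / 1000 = 94 kN.
Design strength φR_n = 0.75 × 94 = 70.5 kN.

70.5 kN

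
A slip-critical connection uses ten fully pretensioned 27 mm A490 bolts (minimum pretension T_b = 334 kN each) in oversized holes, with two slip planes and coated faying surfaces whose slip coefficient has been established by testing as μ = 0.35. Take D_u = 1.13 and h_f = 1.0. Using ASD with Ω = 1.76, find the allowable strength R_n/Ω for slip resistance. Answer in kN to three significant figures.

R_n = μ · D_u · h_f · T_b · n_s · n_b = 0.35 × 1.13 × 1.0 × 334 × 2 × 10 = 2642 kN.
Allowable strength R_n/Ω = 2642 / 1.76 = 1500 kN.

1500 kN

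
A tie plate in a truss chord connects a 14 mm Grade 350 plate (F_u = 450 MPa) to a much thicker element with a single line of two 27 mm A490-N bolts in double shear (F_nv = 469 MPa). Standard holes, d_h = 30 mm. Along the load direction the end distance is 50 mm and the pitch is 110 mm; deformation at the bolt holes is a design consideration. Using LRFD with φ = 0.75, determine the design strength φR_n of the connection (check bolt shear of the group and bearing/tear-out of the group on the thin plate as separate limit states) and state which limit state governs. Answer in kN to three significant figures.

Bolt shear: A_b = π·27²/4 = 572.6 mm²; R_n = 469 × 572.6 × 2 × 2 / 1000 = 1074 kN → 0.75 × 1074 = 806 kN.
Bearing (1.2 l_c t F_u ≤ 2.4 d t F_u): upper limit = 2.4·27·14·450 / 1000 = 408.2 kN.
  Edge l_c = 50 − 30/2 = 35 → r_n = 264.6 kN; interior l_c = 110 − 30 = 80 → r_n = 408.2 kN.
  R_n,bearing = 1·264.6 + 1·408.2 = 672.8 kN → 0.75 × 672.8 = 505 kN.
Bearing governs: 505 kN.

505 kN (bearing governs)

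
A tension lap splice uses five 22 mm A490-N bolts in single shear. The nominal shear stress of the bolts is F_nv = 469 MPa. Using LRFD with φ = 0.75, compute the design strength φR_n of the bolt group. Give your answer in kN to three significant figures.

669 kN

A_b = π × 22² / 4 = 380.1 mm².
R_n = F_nv · A_b · n · n_s = 469 × 380.1 × 5 × 1 / 1000 = 891.4 kN.
Design strength φR_n = 0.75 × 891.4 = 669 kN.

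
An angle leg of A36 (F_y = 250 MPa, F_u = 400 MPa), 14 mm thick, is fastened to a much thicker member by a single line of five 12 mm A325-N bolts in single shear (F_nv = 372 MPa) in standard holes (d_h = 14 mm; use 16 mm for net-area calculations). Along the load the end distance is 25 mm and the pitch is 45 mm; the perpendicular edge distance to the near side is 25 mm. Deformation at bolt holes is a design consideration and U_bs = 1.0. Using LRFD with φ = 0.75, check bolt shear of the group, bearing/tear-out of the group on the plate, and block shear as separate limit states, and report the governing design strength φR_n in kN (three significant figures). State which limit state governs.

158 kN (bolt shear governs)

Bolt shear: A_b = π·12²/4 = 113.1 mm²; R_n = 372 × 113.1 × 5 × 1 / 1000 = 210.4 kN → 0.75 × 210.4 = 158 kN.
Bearing: edge l_c = 18, r_n = 121 kN; interior l_c = 31, r_n = 161.3 kN; R_n = 121 + 4·161.3 = 766.1 kN → 575 kN.
Block shear: A_gv = 2870, A_nv = 1862, A_nt = 238 mm²; R_n = min(0.6F_uA_nv, 0.6F_yA_gv) + U_bs·F_u·A_nt = 525.7 kN → 394 kN.
Bolt shear governs: 158 kN.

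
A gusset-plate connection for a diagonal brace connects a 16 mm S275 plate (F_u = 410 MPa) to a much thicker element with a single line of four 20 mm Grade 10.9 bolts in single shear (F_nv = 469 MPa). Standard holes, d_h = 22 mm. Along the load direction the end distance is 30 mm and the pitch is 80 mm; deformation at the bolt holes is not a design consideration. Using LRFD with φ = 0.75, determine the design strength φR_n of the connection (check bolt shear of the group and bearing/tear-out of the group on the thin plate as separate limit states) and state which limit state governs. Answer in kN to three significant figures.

442 kN (bolt shear governs)

Bolt shear: A_b = π·20²/4 = 314.2 mm²; R_n = 469 × 314.2 × 4 × 1 / 1000 = 589.4 kN → 0.75 × 589.4 = 442 kN.
Bearing (1.5 l_c t F_u ≤ 3.0 d t F_u): upper limit = 3.0·20·16·410 / 1000 = 393.6 kN.
  Edge l_c = 30 − 22/2 = 19 → r_n = 187 kN; interior l_c = 80 − 22 = 58 → r_n = 393.6 kN.
  R_n,bearing = 1·187 + 3·393.6 = 1368 kN → 0.75 × 1368 = 1030 kN.
Bolt shear governs: 442 kN.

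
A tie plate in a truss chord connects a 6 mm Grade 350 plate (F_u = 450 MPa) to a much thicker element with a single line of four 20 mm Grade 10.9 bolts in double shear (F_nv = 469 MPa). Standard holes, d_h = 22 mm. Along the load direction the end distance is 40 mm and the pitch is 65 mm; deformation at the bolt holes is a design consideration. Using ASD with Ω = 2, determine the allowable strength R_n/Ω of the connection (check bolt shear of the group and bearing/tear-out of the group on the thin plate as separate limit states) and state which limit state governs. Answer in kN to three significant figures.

Bolt shear: A_b = π·20²/4 = 314.2 mm²; R_n = 469 × 314.2 × 4 × 2 / 1000 = 1179 kN → 1179 / 2 = 589 kN.
Bearing (1.2 l_c t F_u ≤ 2.4 d t F_u): upper limit = 2.4·20·6·450 / 1000 = 129.6 kN.
  Edge l_c = 40 − 22/2 = 29 → r_n = 93.96 kN; interior l_c = 65 − 22 = 43 → r_n = 129.6 kN.
  R_n,bearing = 1·93.96 + 3·129.6 = 482.8 kN → 482.8 / 2 = 241 kN.
Bearing governs: 241 kN.

241 kN (bearing governs)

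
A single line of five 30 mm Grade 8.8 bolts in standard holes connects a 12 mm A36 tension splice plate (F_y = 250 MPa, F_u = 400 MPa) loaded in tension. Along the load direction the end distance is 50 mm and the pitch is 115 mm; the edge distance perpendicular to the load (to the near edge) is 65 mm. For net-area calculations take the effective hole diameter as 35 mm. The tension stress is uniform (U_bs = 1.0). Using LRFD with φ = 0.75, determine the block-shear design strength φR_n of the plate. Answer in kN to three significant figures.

860 kN

Shear plane L_v = 50 + 4·115 = 510 mm; A_gv = 510 × 12 = 6120 mm².
A_nv = (510 − 4.5·35) × 12 = 4230 mm².
A_nt = (65 − 0.5·35) × 12 = 570 mm².
0.6 F_u A_nv = 1015 kN; 0.6 F_y A_gv = 918 kN → shear yielding governs the shear term.
R_n = 918 + 1.0 × 400 × 570 / 1000 = 1146 kN.
Design strength φR_n = 0.75 × 1146 = 860 kN.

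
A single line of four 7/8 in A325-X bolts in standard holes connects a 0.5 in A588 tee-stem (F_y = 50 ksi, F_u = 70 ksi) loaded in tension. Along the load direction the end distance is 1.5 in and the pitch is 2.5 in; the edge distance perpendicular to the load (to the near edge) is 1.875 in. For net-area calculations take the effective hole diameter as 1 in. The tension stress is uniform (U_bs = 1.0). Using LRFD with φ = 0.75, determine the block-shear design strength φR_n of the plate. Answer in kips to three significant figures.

Shear plane L_v = 1.5 + 3·2.5 = 9 in; A_gv = 9 × 0.5 = 4.5 in².
A_nv = (9 − 3.5·1) × 0.5 = 2.75 in².
A_nt = (1.875 − 0.5·1) × 0.5 = 0.6875 in².
0.6 F_u A_nv = 115.5 kips; 0.6 F_y A_gv = 135 kips → shear rupture governs the shear term.
R_n = 115.5 + 1.0 × 70 × 0.6875 = 163.6 kips.
Design strength φR_n = 0.75 × 163.6 = 123 kips.

123 kips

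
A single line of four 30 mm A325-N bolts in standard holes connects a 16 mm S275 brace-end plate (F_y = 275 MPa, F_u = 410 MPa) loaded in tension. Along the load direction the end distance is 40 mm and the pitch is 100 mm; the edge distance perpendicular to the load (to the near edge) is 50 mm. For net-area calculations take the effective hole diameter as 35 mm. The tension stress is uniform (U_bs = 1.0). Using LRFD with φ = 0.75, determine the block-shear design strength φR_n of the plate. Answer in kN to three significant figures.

Shear plane L_v = 40 + 3·100 = 340 mm; A_gv = 340 × 16 = 5440 mm².
A_nv = (340 − 3.5·35) × 16 = 3480 mm².
A_nt = (50 − 0.5·35) × 16 = 520 mm².
0.6 F_u A_nv = 856.1 kN; 0.6 F_y A_gv = 897.6 kN → shear rupture governs the shear term.
R_n = 856.1 + 1.0 × 410 × 520 / 1000 = 1069 kN.
Design strength φR_n = 0.75 × 1069 = 802 kN.

802 kN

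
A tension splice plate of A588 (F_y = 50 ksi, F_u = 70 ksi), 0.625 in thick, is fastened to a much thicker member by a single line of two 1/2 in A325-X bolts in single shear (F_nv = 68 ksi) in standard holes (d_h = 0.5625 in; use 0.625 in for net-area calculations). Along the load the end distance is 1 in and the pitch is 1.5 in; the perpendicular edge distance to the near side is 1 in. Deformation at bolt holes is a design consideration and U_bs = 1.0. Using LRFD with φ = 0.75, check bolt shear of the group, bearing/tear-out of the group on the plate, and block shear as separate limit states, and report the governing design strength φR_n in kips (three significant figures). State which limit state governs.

Bolt shear: A_b = π·0.5²/4 = 0.1963 in²; R_n = 68 × 0.1963 × 2 × 1 = 26.7 kips → 0.75 × 26.7 = 20 kips.
Bearing: edge l_c = 0.7188, r_n = 37.73 kips; interior l_c = 0.9375, r_n = 49.22 kips; R_n = 37.73 + 1·49.22 = 86.95 kips → 65.2 kips.
Block shear: A_gv = 1.562, A_nv = 0.9766, A_nt = 0.4297 in²; R_n = min(0.6F_uA_nv, 0.6F_yA_gv) + U_bs·F_u·A_nt = 71.09 kips → 53.3 kips.
Bolt shear governs: 20 kips.

20 kips (bolt shear governs)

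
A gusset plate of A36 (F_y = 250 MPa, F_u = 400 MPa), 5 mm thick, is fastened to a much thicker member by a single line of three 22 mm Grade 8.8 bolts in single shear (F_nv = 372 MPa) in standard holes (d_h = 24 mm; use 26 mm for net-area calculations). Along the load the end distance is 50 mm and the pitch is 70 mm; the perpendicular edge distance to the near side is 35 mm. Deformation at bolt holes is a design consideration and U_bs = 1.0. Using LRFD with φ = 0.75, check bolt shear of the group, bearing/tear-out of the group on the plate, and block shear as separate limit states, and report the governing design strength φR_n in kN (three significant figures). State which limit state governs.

140 kN (block shear governs)

Bolt shear: A_b = π·22²/4 = 380.1 mm²; R_n = 372 × 380.1 × 3 × 1 / 1000 = 424.2 kN → 0.75 × 424.2 = 318 kN.
Bearing: edge l_c = 38, r_n = 91.2 kN; interior l_c = 46, r_n = 105.6 kN; R_n = 91.2 + 2·105.6 = 302.4 kN → 227 kN.
Block shear: A_gv = 950, A_nv = 625, A_nt = 110 mm²; R_n = min(0.6F_uA_nv, 0.6F_yA_gv) + U_bs·F_u·A_nt = 186.5 kN → 140 kN.
Block shear governs: 140 kN.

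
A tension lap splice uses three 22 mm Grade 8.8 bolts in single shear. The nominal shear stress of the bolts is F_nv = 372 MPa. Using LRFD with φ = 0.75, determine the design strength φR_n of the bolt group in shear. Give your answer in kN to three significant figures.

318 kN

A_b = π × 22² / 4 = 380.1 mm².
R_n = F_nv · A_b · n · n_s = 372 × 380.1 × 3 × 1 / 1000 = 424.2 kN.
Design strength φR_n = 0.75 × 424.2 = 318 kN.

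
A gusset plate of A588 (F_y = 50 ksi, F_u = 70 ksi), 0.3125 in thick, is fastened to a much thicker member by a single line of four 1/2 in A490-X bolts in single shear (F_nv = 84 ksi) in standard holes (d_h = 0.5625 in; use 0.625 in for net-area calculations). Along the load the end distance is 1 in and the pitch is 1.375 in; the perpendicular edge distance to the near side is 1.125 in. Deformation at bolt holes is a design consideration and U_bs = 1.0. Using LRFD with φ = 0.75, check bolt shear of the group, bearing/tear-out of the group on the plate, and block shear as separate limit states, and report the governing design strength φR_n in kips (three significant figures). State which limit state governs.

42.2 kips (block shear governs)

Bolt shear: A_b = π·0.5²/4 = 0.1963 in²; R_n = 84 × 0.1963 × 4 × 1 = 65.97 kips → 0.75 × 65.97 = 49.5 kips.
Bearing: edge l_c = 0.7188, r_n = 18.87 kips; interior l_c = 0.8125, r_n = 21.33 kips; R_n = 18.87 + 3·21.33 = 82.85 kips → 62.1 kips.
Block shear: A_gv = 1.602, A_nv = 0.918, A_nt = 0.2539 in²; R_n = min(0.6F_uA_nv, 0.6F_yA_gv) + U_bs·F_u·A_nt = 56.33 kips → 42.2 kips.
Block shear governs: 42.2 kips.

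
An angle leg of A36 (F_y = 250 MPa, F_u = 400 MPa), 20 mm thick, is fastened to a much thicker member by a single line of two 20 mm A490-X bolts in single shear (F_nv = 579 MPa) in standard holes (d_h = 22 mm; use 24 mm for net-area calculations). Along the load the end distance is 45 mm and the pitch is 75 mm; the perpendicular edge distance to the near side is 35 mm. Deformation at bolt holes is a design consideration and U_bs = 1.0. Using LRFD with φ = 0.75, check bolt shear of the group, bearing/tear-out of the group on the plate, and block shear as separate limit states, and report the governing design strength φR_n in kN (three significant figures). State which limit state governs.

273 kN (bolt shear governs)

Bolt shear: A_b = π·20²/4 = 314.2 mm²; R_n = 579 × 314.2 × 2 × 1 / 1000 = 363.8 kN → 0.75 × 363.8 = 273 kN.
Bearing: edge l_c = 34, r_n = 326.4 kN; interior l_c = 53, r_n = 384 kN; R_n = 326.4 + 1·384 = 710.4 kN → 533 kN.
Block shear: A_gv = 2400, A_nv = 1680, A_nt = 460 mm²; R_n = min(0.6F_uA_nv, 0.6F_yA_gv) + U_bs·F_u·A_nt = 544 kN → 408 kN.
Bolt shear governs: 273 kN.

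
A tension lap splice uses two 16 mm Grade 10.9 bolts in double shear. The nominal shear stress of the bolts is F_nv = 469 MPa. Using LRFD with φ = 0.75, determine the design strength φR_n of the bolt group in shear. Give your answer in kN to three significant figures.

A_b = π × 16² / 4 = 201.1 mm².
R_n = F_nv · A_b · n · n_s = 469 × 201.1 × 2 × 2 / 1000 = 377.2 kN.
Design strength φR_n = 0.75 × 377.2 = 283 kN.

283 kN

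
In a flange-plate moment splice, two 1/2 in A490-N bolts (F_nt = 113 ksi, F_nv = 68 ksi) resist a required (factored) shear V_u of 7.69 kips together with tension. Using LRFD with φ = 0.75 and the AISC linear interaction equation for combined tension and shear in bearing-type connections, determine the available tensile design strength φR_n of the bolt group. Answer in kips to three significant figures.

A_b = π·0.5²/4 = 0.1963 in²; f_rv = 7.69 / (2 × 0.1963) = 19.58 ksi.
F'_nt = 1.3 F_nt − (F_nt / φF_nv) f_rv = 1.3·113 − (113/(0.75·68))·19.58 = 103.5 ksi, capped at F_nt → F'_nt = 103.5 ksi.
R_n = F'_nt · A_b · n = 103.5 × 0.1963 × 2 = 40.65 kips.
Design strength φR_n = 0.75 × 40.65 = 30.5 kips.

30.5 kips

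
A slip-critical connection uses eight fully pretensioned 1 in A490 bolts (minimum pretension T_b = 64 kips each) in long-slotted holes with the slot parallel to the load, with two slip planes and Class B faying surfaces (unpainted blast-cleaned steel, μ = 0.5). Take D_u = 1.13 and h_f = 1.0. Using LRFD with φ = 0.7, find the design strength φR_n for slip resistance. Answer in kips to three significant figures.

405 kips

R_n = μ · D_u · h_f · T_b · n_s · n_b = 0.5 × 1.13 × 1.0 × 64 × 2 × 8 = 578.6 kips.
Design strength φR_n = 0.7 × 578.6 = 405 kips.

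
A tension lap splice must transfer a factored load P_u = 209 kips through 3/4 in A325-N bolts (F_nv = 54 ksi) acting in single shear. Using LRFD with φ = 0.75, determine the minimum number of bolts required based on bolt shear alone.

12 bolts

A_b = π·0.75²/4 = 0.4418 in².
Per-bolt design strength φR_n = 0.75 × 54 × 0.4418 × 1 = 17.89 kips.
n ≥ 209 / 17.89 = 11.68 → use 12 bolts.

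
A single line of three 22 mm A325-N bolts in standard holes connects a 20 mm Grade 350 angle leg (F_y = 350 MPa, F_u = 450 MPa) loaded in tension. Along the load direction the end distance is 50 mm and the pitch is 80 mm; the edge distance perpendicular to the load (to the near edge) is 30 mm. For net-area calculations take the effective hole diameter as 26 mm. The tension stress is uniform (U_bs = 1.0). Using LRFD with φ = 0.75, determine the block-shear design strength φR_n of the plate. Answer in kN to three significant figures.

702 kN

Shear plane L_v = 50 + 2·80 = 210 mm; A_gv = 210 × 20 = 4200 mm².
A_nv = (210 − 2.5·26) × 20 = 2900 mm².
A_nt = (30 − 0.5·26) × 20 = 340 mm².
0.6 F_u A_nv = 783 kN; 0.6 F_y A_gv = 882 kN → shear rupture governs the shear term.
R_n = 783 + 1.0 × 450 × 340 / 1000 = 936 kN.
Design strength φR_n = 0.75 × 936 = 702 kN.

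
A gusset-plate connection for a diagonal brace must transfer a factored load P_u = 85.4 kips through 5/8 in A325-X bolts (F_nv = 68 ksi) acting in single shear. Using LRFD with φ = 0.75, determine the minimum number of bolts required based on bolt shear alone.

6 bolts

A_b = π·0.625²/4 = 0.3068 in².
Per-bolt design strength φR_n = 0.75 × 68 × 0.3068 × 1 = 15.65 kips.
n ≥ 85.4 / 15.65 = 5.458 → use 6 bolts.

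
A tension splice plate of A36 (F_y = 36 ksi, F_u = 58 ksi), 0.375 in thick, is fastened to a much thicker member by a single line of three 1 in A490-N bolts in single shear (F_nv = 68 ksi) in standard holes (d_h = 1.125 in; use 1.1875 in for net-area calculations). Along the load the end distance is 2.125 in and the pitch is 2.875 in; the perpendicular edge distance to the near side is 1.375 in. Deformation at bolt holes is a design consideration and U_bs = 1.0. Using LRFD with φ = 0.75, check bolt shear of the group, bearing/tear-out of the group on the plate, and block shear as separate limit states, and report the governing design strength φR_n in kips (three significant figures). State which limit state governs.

Bolt shear: A_b = π·1²/4 = 0.7854 in²; R_n = 68 × 0.7854 × 3 × 1 = 160.2 kips → 0.75 × 160.2 = 120 kips.
Bearing: edge l_c = 1.562, r_n = 40.78 kips; interior l_c = 1.75, r_n = 45.68 kips; R_n = 40.78 + 2·45.68 = 132.1 kips → 99.1 kips.
Block shear: A_gv = 2.953, A_nv = 1.84, A_nt = 0.293 in²; R_n = min(0.6F_uA_nv, 0.6F_yA_gv) + U_bs·F_u·A_nt = 80.78 kips → 60.6 kips.
Block shear governs: 60.6 kips.

60.6 kips (block shear governs)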